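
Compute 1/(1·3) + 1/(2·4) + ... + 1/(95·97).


1/(k(k+2)) = (1/2)·(1/k - 1/(k+2)) (partial fractions)
Telescoping: Σ = (1/2)·(1 + 1/2 - 1/96 - 1/97) = 13775/18624

Sum = 13775/18624


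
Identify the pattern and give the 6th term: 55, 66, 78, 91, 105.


Pattern: triangular numbers: n(n+1)/2
Terms: 55, 66, 78, 91, 105
Next term = 120

Next term = 120


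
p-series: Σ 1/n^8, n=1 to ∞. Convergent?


p-series test: Σ c/n^p converges if p > 1, diverges if p ≤ 1 (constant c > 0 doesn't affect convergence).
p = 8
8 > 1 → CONVERGES

Converges (p = 8 > 1)


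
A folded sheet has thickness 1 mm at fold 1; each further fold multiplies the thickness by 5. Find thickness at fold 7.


aₙ = a₁·r^(n-1)
= 1×5^6
= 1×15625
= 15625

a_7 = 15625


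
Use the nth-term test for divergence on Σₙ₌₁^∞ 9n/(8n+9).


lim(n→∞) 9n/(8n+9) = 9/8 = 9/8  (divide numerator and denominator by n)
lim aₙ = 9/8 ≠ 0 → series DIVERGES

Diverges (lim aₙ = 9/8 ≠ 0)


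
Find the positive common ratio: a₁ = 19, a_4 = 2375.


r^(n-1) = aₙ/a₁
r^3 = 2375/19 = 125
r = 125^(1/3)
= 5

r = 5


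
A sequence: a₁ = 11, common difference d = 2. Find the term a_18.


aₙ = a₁ + (n-1)d
= 11 + (18-1)×2
= 11 + 34
= 45

a_18 = 45


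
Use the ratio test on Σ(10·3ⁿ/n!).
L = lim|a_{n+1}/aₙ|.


aₙ = 10·3^n/n!
a_{n+1}/aₙ = 3^(n+1)/(n+1)! × n!/3^n  (constant 10 cancels)
= 3/(n+1)
L = lim(n→∞) 3/(n+1) = 0
L < 1 → series CONVERGES

Converges (ratio test: L = 0 < 1)


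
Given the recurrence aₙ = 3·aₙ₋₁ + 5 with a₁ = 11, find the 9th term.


Computing step by step:
a_1 = 11
a_2 = 38
a_3 = 119
a_4 = 362
a_5 = 1091
a_6 = 3278
a_7 = 9839
a_8 = 29522
a_9 = 88571


a_9 = 88571


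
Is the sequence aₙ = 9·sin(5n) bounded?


For all n, -1 ≤ sin(5n) ≤ 1, so -9 ≤ 9·sin(5n) ≤ 9
Lower bound: -9, Upper bound: 9
The sequence IS bounded

Bounded (-9 ≤ aₙ ≤ 9)


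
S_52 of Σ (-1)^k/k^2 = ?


S = -1 + 1/4 - 1/9 + 1/16 - 1/25 + 1/36 - 1/49 + 1/64 ± ...
= -0.8223
(Full series converges to -π²/12 ≈ -0.8225)

S_52 = -0.8223


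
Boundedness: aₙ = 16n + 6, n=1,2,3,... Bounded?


aₙ = 16n + 6 → as n→∞, aₙ→∞
No finite upper bound exists
The sequence is UNBOUNDED

Unbounded (aₙ → ∞ as n → ∞)


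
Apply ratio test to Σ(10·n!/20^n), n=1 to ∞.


aₙ = 10·n!/20^n
a_{n+1}/aₙ = (n+1)!/20^(n+1) × 20^n/n!  (constant 10 cancels)
= (n+1)/20
L = lim(n→∞) (n+1)/20 = ∞
L > 1 → series DIVERGES

Diverges (ratio test: L = ∞ > 1)


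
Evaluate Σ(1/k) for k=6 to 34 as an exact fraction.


Σₖ₌6^34 1/k = 1/6 + 1/7 + 1/8 + ... + 1/34
= 24087518946229/13127595717600
≈ 1.8349

Sum = 24087518946229/13127595717600 ≈ 1.8349


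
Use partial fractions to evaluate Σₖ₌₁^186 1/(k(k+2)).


1/(k(k+2)) = (1/2)·(1/k - 1/(k+2)) (partial fractions)
Telescoping: Σ = (1/2)·(1 + 1/2 - 1/187 - 1/188) = 52359/70312

Sum = 52359/70312


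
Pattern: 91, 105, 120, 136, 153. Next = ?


Pattern: triangular numbers: n(n+1)/2
Terms: 91, 105, 120, 136, 153
Next term = 171

Next term = 171


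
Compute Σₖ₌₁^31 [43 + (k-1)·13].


aₙ = 43 + (31-1)×13 = 433
Sₙ = n(a₁+aₙ)/2 = 31×(43+433)/2
= 31×476/2 = 7378

S_31 = 7378


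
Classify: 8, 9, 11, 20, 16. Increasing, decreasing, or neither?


Differences: 1, 2, 9, -4
Difference at position 1 is +1 (> 0) but position 4 is -4 (< 0) — sequence both rises and falls
→ NOT monotonic

Not monotonic


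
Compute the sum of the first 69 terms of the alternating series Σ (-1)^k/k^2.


S = -1 + 1/4 - 1/9 + 1/16 - 1/25 + 1/36 - 1/49 + 1/64 ± ...
= -0.8226
(Full series converges to -π²/12 ≈ -0.8225)

S_69 = -0.8226


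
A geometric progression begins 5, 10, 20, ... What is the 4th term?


aₙ = a₁·r^(n-1)
= 5×2^3
= 5×8
= 40

a_4 = 40


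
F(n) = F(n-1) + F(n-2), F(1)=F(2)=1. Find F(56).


Fibonacci sequence: 1, 1, 2, 3, 5, 8, 13, 21, 34, 55, 89, ...
F(56) = 225851433717

F(56) = 225851433717


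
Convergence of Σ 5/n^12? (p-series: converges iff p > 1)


p-series test: Σ c/n^p converges if p > 1, diverges if p ≤ 1 (constant c > 0 doesn't affect convergence).
p = 12
12 > 1 → CONVERGES

Converges (p = 12 > 1)


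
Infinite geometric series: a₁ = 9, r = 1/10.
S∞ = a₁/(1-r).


S∞ = a₁/(1-r) = 9/(1 - 1/10)
= 9/(9/10)
= 10

S∞ = 10


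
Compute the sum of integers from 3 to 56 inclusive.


Σₖ₌3^56 k = Σₖ₌₁^56 k − Σₖ₌₁^2 k
= 56·57/2 − 2·3/2
= 1596 − 3 = 1593

Σk = 1593


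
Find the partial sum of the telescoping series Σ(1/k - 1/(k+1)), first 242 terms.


Telescoping: adjacent terms cancel.
= 1/1 - 1/243
= 1 - 1/243 = 242/243

Sum = 242/243


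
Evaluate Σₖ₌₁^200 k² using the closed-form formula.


n = 200
n(n+1)(2n+1)/6 = 200×201×401/6
= 16120200/6 = 2686700

Σk² = 2686700


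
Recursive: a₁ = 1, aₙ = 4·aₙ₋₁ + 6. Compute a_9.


Computing step by step:
a_1 = 1
a_2 = 10
a_3 = 46
a_4 = 190
a_5 = 766
a_6 = 3070
a_7 = 12286
a_8 = 49150
a_9 = 196606


a_9 = 196606


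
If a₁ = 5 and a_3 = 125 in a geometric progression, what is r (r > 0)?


r^(n-1) = aₙ/a₁
r^2 = 125/5 = 25
r = 25^(1/2)
= ±5; taking r > 0 gives r = 5

r = 5


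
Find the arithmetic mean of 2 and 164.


AM = (2 + 164)/2 = 166/2 = 83

AM = 83


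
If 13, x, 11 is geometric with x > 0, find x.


GM = √(13×11) = √143 = 11.9583

GM = 11.9583


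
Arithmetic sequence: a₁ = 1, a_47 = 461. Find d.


d = (aₙ - a₁)/(n-1)
= (461 - 1)/(47-1)
= 460/46 = 10

d = 10


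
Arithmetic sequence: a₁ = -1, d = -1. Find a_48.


aₙ = a₁ + (n-1)d
= -1 + (48-1)×-1
= -1 - 47
= -48

a_48 = -48


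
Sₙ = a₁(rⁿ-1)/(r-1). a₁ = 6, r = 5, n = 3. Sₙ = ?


Sₙ = 6×(5^3 - 1)/(5 - 1)
= 6×(125 - 1)/4
= 6×124/4
= 186

S_3 = 186


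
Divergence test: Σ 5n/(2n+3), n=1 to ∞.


lim(n→∞) 5n/(2n+3) = 5/2 = 5/2  (divide numerator and denominator by n)
lim aₙ = 5/2 ≠ 0 → series DIVERGES

Diverges (lim aₙ = 5/2 ≠ 0)


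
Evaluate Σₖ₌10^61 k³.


Σₖ₌10^61 k³ = [61·62/2]² − [9·10/2]²
= 3575881 − 2025 = 3573856

Σk³ = 3573856


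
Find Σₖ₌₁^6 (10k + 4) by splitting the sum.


Σ(10k+4) = 10·Σk + 4·n
= 10·21 + 4·6
= 210 + 24 = 234

Σ = 234


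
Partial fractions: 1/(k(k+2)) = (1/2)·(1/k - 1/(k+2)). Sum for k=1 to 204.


1/(k(k+2)) = (1/2)·(1/k - 1/(k+2)) (partial fractions)
Telescoping: Σ = (1/2)·(1 + 1/2 - 1/205 - 1/206) = 31467/42230

Sum = 31467/42230


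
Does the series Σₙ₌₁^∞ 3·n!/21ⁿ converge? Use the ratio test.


aₙ = 3·n!/21^n
a_{n+1}/aₙ = (n+1)!/21^(n+1) × 21^n/n!  (constant 3 cancels)
= (n+1)/21
L = lim(n→∞) (n+1)/21 = ∞
L > 1 → series DIVERGES

Diverges (ratio test: L = ∞ > 1)


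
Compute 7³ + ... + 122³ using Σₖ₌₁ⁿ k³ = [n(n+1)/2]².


Σₖ₌7^122 k³ = [122·123/2]² − [6·7/2]²
= 56295009 − 441 = 56294568

Σk³ = 56294568


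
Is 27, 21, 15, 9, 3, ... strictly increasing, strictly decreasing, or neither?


Differences: -6, -6, -6, -6
All differences < 0 → strictly DECREASING

Monotonically decreasing


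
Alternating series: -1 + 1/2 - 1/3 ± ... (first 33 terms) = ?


S = -1 + 1/2 - 1/3 + 1/4 - 1/5 + 1/6 - 1/7 + 1/8 ± ...
= -0.7081
(Full series converges to -ln(2) ≈ -0.6931)

S_33 = -0.7081


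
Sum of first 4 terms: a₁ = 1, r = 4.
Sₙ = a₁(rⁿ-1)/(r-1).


Sₙ = 1×(4^4 - 1)/(4 - 1)
= 1×(256 - 1)/3
= 1×255/3
= 85

S_4 = 85


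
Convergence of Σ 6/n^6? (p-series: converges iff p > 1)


p-series test: Σ c/n^p converges if p > 1, diverges if p ≤ 1 (constant c > 0 doesn't affect convergence).
p = 6
6 > 1 → CONVERGES

Converges (p = 6 > 1)


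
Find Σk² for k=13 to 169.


Σₖ₌13^169 k² = Σₖ₌₁^169 k² − Σₖ₌₁^12 k²
= 169·170·339/6 − 12·13·25/6
= 1623245 − 650 = 1622595

Σk² = 1622595


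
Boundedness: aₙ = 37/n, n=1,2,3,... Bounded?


a₁ = 37, a₂ = 37/2, a₃ = 37/3, ...
0 < aₙ ≤ 37 for all n ≥ 1
Lower bound: 0, Upper bound: 37
The sequence IS bounded

Bounded (0 < aₙ ≤ 37)


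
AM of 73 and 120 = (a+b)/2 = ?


AM = (73 + 120)/2 = 193/2 = 96.5

AM = 96.5


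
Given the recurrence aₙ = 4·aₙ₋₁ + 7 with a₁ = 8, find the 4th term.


Computing step by step:
a_1 = 8
a_2 = 39
a_3 = 163
a_4 = 659


a_4 = 659


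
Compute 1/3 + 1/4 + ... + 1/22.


Σₖ₌3^22 1/k = 1/3 + 1/4 + 1/5 + ... + 1/22
= 11333445/5173168
≈ 2.1908

Sum = 11333445/5173168 ≈ 2.1908


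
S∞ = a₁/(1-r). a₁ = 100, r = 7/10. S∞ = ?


S∞ = a₁/(1-r) = 100/(1 - 7/10)
= 100/(3/10)
= 1000/3

S∞ = 1000/3


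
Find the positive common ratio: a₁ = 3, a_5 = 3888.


r^(n-1) = aₙ/a₁
r^4 = 3888/3 = 1296
r = 1296^(1/4)
= ±6; taking r > 0 gives r = 6

r = 6


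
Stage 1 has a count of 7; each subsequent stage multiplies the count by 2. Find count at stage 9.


aₙ = a₁·r^(n-1)
= 7×2^8
= 7×256
= 1792

a_9 = 1792


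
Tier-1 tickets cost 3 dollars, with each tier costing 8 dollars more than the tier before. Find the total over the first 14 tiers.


aₙ = 3 + (14-1)×8 = 107
Sₙ = n(a₁+aₙ)/2 = 14×(3+107)/2
= 14×110/2 = 770

S_14 = 770


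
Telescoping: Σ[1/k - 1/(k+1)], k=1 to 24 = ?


Telescoping: adjacent terms cancel.
= 1/1 - 1/25
= 1 - 1/25 = 24/25

Sum = 24/25


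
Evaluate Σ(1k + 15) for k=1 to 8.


Σ(1k+15) = 1·Σk + 15·n
= 1·36 + 15·8
= 36 + 120 = 156

Σ = 156


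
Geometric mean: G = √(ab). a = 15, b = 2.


GM = √(15×2) = √30 = 5.4772

GM = 5.4772


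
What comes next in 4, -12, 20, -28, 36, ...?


Pattern: alternating sign, magnitude arithmetic (d=8)
Terms: 4, -12, 20, -28, 36
Next term = -44

Next term = -44


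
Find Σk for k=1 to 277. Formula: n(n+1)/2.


n(n+1)/2 = 277×278/2 = 77006/2 = 38503

Σk = 38503


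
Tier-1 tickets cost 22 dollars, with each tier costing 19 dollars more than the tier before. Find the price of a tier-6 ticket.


aₙ = a₁ + (n-1)d
= 22 + (6-1)×19
= 22 + 95
= 117

a_6 = 117


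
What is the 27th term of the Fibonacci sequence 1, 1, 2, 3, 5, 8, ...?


Fibonacci sequence: 1, 1, 2, 3, 5, 8, 13, 21, 34, 55, 89, ...
F(27) = 196418

F(27) = 196418


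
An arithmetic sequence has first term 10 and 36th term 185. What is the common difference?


d = (aₙ - a₁)/(n-1)
= (185 - 10)/(36-1)
= 175/35 = 5

d = 5


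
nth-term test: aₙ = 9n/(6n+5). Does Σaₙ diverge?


lim(n→∞) 9n/(6n+5) = 9/6 = 3/2  (divide numerator and denominator by n)
lim aₙ = 3/2 ≠ 0 → series DIVERGES

Diverges (lim aₙ = 3/2 ≠ 0)


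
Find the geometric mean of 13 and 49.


GM = √(13×49) = √637 = 25.2389

GM = 25.2389


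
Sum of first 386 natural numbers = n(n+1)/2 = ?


n(n+1)/2 = 386×387/2 = 149382/2 = 74691

Σk = 74691


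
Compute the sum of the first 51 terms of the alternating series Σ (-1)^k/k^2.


S = -1 + 1/4 - 1/9 + 1/16 - 1/25 + 1/36 - 1/49 + 1/64 ± ...
= -0.8227
(Full series converges to -π²/12 ≈ -0.8225)

S_51 = -0.8227


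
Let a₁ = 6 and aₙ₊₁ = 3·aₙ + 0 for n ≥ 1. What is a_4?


Computing step by step:
a_1 = 6
a_2 = 18
a_3 = 54
a_4 = 162


a_4 = 162


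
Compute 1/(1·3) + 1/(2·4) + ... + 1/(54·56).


1/(k(k+2)) = (1/2)·(1/k - 1/(k+2)) (partial fractions)
Telescoping: Σ = (1/2)·(1 + 1/2 - 1/55 - 1/56) = 4509/6160

Sum = 4509/6160


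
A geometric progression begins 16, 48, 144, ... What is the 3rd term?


aₙ = a₁·r^(n-1)
= 16×3^2
= 16×9
= 144

a_3 = 144


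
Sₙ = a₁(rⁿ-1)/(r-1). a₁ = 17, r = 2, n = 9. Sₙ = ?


Sₙ = 17×(2^9 - 1)/(2 - 1)
= 17×(512 - 1)/1
= 17×511/1
= 8687

S_9 = 8687


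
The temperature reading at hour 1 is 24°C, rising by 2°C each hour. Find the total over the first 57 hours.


aₙ = 24 + (57-1)×2 = 136
Sₙ = n(a₁+aₙ)/2 = 57×(24+136)/2
= 57×160/2 = 4560

S_57 = 4560


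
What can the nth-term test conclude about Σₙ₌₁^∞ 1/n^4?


lim(n→∞) 1/n^4 = 0
lim aₙ = 0 → nth-term test is INCONCLUSIVE
(Need other tests; this is actually a convergent p-series with p=4 > 1)

Inconclusive (lim aₙ = 0; need another test)


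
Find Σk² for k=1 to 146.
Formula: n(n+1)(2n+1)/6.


n = 146
n(n+1)(2n+1)/6 = 146×147×293/6
= 6288366/6 = 1048061

Σk² = 1048061


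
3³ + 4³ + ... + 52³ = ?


Σₖ₌3^52 k³ = [52·53/2]² − [2·3/2]²
= 1898884 − 9 = 1898875

Σk³ = 1898875


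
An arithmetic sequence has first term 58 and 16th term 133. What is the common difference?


d = (aₙ - a₁)/(n-1)
= (133 - 58)/(16-1)
= 75/15 = 5

d = 5


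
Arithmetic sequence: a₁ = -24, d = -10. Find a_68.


aₙ = a₁ + (n-1)d
= -24 + (68-1)×-10
= -24 - 670
= -694

a_68 = -694


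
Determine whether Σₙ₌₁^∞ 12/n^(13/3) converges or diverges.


p-series test: Σ c/n^p converges if p > 1, diverges if p ≤ 1 (constant c > 0 doesn't affect convergence).
p = 13/3
13/3 > 1 → CONVERGES

Converges (p = 13/3 > 1)


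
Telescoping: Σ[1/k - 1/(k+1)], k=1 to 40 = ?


Telescoping: adjacent terms cancel.
= 1/1 - 1/41
= 1 - 1/41 = 40/41

Sum = 40/41


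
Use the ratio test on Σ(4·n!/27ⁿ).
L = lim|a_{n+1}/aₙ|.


aₙ = 4·n!/27^n
a_{n+1}/aₙ = (n+1)!/27^(n+1) × 27^n/n!  (constant 4 cancels)
= (n+1)/27
L = lim(n→∞) (n+1)/27 = ∞
L > 1 → series DIVERGES

Diverges (ratio test: L = ∞ > 1)


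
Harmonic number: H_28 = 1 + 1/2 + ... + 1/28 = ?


H_28 = 1/1 + 1/2 + 1/3 + ... + 1/28
= 315404588903/80313433200
≈ 3.9272

H_28 = 315404588903/80313433200 ≈ 3.9272


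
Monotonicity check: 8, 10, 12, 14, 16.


Differences: 2, 2, 2, 2
All differences > 0 → strictly INCREASING

Monotonically increasing


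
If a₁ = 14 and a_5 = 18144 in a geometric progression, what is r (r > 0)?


r^(n-1) = aₙ/a₁
r^4 = 18144/14 = 1296
r = 1296^(1/4)
= ±6; taking r > 0 gives r = 6

r = 6


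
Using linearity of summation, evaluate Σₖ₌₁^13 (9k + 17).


Σ(9k+17) = 9·Σk + 17·n
= 9·91 + 17·13
= 819 + 221 = 1040

Σ = 1040


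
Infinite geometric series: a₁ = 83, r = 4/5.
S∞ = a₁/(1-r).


S∞ = a₁/(1-r) = 83/(1 - 4/5)
= 83/(1/5)
= 415

S∞ = 415


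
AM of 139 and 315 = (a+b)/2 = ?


AM = (139 + 315)/2 = 454/2 = 227

AM = 227


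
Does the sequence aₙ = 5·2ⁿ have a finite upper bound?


aₙ = 5·2ⁿ → as n→∞, aₙ→∞ (since base 2 > 1)
No finite upper bound exists
The sequence is UNBOUNDED

Unbounded (aₙ → ∞ as n → ∞)


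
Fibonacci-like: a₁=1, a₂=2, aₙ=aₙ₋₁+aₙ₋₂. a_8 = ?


Computing iteratively: 1, 2, 3, 5, 8, 13, 21, 34
a_8 = 34

a_8 = 34


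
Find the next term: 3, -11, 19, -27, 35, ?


Pattern: alternating sign, magnitude arithmetic (d=8)
Terms: 3, -11, 19, -27, 35
Next term = -43

Next term = -43


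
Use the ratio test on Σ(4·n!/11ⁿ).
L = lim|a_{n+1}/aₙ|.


aₙ = 4·n!/11^n
a_{n+1}/aₙ = (n+1)!/11^(n+1) × 11^n/n!  (constant 4 cancels)
= (n+1)/11
L = lim(n→∞) (n+1)/11 = ∞
L > 1 → series DIVERGES

Diverges (ratio test: L = ∞ > 1)


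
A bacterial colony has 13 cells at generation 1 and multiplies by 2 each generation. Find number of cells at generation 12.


aₙ = a₁·r^(n-1)
= 13×2^11
= 13×2048
= 26624

a_12 = 26624


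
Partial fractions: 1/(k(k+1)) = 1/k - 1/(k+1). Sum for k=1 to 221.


1/(k(k+1)) = 1/k - 1/(k+1) (partial fractions)
Telescoping: Σ = 1 - 1/222 = 221/222

Sum = 221/222


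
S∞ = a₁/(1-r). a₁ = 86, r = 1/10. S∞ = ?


S∞ = a₁/(1-r) = 86/(1 - 1/10)
= 86/(9/10)
= 860/9

S∞ = 860/9


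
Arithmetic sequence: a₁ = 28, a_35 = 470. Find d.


d = (aₙ - a₁)/(n-1)
= (470 - 28)/(35-1)
= 442/34 = 13

d = 13


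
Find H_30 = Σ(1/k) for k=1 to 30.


H_30 = 1/1 + 1/2 + 1/3 + ... + 1/30
= 9304682830147/2329089562800
≈ 3.995

H_30 = 9304682830147/2329089562800 ≈ 3.995


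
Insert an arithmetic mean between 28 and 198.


AM = (28 + 198)/2 = 226/2 = 113

AM = 113


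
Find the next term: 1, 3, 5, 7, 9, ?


Pattern: arithmetic (d=2)
Terms: 1, 3, 5, 7, 9
Next term = 11

Next term = 11


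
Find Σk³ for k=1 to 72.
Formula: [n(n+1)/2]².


n(n+1)/2 = 72×73/2 = 2628
Σk³ = 2628² = 6906384

Σk³ = 6906384


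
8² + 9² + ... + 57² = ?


Σₖ₌8^57 k² = Σₖ₌₁^57 k² − Σₖ₌₁^7 k²
= 57·58·115/6 − 7·8·15/6
= 63365 − 140 = 63225

Σk² = 63225


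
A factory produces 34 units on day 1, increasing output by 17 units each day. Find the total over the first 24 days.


aₙ = 34 + (24-1)×17 = 425
Sₙ = n(a₁+aₙ)/2 = 24×(34+425)/2
= 24×459/2 = 5508

S_24 = 5508


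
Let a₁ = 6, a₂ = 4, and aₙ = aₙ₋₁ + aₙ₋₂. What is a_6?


Computing iteratively: 6, 4, 10, 14, 24, 38
a_6 = 38

a_6 = 38


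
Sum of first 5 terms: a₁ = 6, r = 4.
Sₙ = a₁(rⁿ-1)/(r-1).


Sₙ = 6×(4^5 - 1)/(4 - 1)
= 6×(1024 - 1)/3
= 6×1023/3
= 2046

S_5 = 2046


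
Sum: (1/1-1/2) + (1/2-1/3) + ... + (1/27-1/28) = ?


Telescoping: adjacent terms cancel.
= 1/1 - 1/28
= 1 - 1/28 = 27/28

Sum = 27/28


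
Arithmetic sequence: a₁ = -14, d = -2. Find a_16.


aₙ = a₁ + (n-1)d
= -14 + (16-1)×-2
= -14 - 30
= -44

a_16 = -44


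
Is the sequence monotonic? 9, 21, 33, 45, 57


Differences: 12, 12, 12, 12
All differences > 0 → strictly INCREASING

Monotonically increasing


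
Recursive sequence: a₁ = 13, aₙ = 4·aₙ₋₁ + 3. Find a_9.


Computing step by step:
a_1 = 13
a_2 = 55
a_3 = 223
a_4 = 895
a_5 = 3583
a_6 = 14335
a_7 = 57343
a_8 = 229375
a_9 = 917503


a_9 = 917503


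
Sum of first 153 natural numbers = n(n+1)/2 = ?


n(n+1)/2 = 153×154/2 = 23562/2 = 11781

Σk = 11781


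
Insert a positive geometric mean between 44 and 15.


GM = √(44×15) = √660 = 25.6905

GM = 25.6905


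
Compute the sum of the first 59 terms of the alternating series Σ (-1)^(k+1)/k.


S = 1 - 1/2 + 1/3 - 1/4 + 1/5 - 1/6 + 1/7 - 1/8 ± ...
= 0.7015
(Full series converges to +ln(2) ≈ +0.6931)

S_59 = 0.7015


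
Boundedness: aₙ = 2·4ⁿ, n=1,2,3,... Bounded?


aₙ = 2·4ⁿ → as n→∞, aₙ→∞ (since base 4 > 1)
No finite upper bound exists
The sequence is UNBOUNDED

Unbounded (aₙ → ∞ as n → ∞)


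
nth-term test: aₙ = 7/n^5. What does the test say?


lim(n→∞) 7/n^5 = 0
lim aₙ = 0 → nth-term test is INCONCLUSIVE
(Need other tests; this is actually a convergent p-series with p=5 > 1)

Inconclusive (lim aₙ = 0; need another test)


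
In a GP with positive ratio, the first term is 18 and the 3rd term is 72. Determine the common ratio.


r^(n-1) = aₙ/a₁
r^2 = 72/18 = 4
r = 4^(1/2)
= ±2; taking r > 0 gives r = 2

r = 2


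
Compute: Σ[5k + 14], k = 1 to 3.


Σ(5k+14) = 5·Σk + 14·n
= 5·6 + 14·3
= 30 + 42 = 72

Σ = 72


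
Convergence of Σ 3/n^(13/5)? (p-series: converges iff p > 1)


p-series test: Σ c/n^p converges if p > 1, diverges if p ≤ 1 (constant c > 0 doesn't affect convergence).
p = 13/5
13/5 > 1 → CONVERGES

Converges (p = 13/5 > 1)


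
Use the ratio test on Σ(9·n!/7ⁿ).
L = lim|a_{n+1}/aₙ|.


aₙ = 9·n!/7^n
a_{n+1}/aₙ = (n+1)!/7^(n+1) × 7^n/n!  (constant 9 cancels)
= (n+1)/7
L = lim(n→∞) (n+1)/7 = ∞
L > 1 → series DIVERGES

Diverges (ratio test: L = ∞ > 1)


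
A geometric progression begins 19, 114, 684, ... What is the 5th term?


aₙ = a₁·r^(n-1)
= 19×6^4
= 19×1296
= 24624

a_5 = 24624


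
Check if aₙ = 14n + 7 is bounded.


aₙ = 14n + 7 → as n→∞, aₙ→∞
No finite upper bound exists
The sequence is UNBOUNDED

Unbounded (aₙ → ∞ as n → ∞)


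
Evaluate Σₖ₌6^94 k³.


Σₖ₌6^94 k³ = [94·95/2]² − [5·6/2]²
= 19936225 − 225 = 19936000

Σk³ = 19936000


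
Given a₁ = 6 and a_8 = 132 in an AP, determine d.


d = (aₙ - a₁)/(n-1)
= (132 - 6)/(8-1)
= 126/7 = 18

d = 18


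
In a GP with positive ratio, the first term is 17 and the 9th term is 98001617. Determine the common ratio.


r^(n-1) = aₙ/a₁
r^8 = 98001617/17 = 5764801
r = 5764801^(1/8)
= ±7; taking r > 0 gives r = 7

r = 7


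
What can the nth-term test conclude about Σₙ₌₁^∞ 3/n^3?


lim(n→∞) 3/n^3 = 0
lim aₙ = 0 → nth-term test is INCONCLUSIVE
(Need other tests; this is actually a convergent p-series with p=3 > 1)

Inconclusive (lim aₙ = 0; need another test)


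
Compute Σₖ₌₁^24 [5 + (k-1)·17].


aₙ = 5 + (24-1)×17 = 396
Sₙ = n(a₁+aₙ)/2 = 24×(5+396)/2
= 24×401/2 = 4812

S_24 = 4812


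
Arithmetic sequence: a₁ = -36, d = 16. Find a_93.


aₙ = a₁ + (n-1)d
= -36 + (93-1)×16
= -36 + 1472
= 1436

a_93 = 1436


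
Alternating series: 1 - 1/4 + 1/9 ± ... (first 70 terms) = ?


S = 1 - 1/4 + 1/9 - 1/16 + 1/25 - 1/36 + 1/49 - 1/64 ± ...
= 0.8224
(Full series converges to +π²/12 ≈ +0.8225)

S_70 = 0.8224


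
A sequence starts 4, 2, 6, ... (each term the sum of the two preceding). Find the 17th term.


Computing iteratively: 4, 2, 6, 8, 14, 22, 36, 58, 94, 152, 246, 398, ...
a_17 = 4414

a_17 = 4414


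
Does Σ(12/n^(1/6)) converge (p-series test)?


p-series test: Σ c/n^p converges if p > 1, diverges if p ≤ 1 (constant c > 0 doesn't affect convergence).
p = 1/6
1/6 ≤ 1 → DIVERGES

Diverges (p = 1/6 ≤ 1)


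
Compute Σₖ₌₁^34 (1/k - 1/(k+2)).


Telescoping with gap 2: two head and two tail terms survive.
= (1 + 1/2) - (1/35 + 1/36)
= 3/2 - 1/35 - 1/36 = 1819/1260

Sum = 1819/1260


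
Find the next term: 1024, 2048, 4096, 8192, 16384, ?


Pattern: powers of 2: 2ⁿ
Terms: 1024, 2048, 4096, 8192, 16384
Next term = 32768

Next term = 32768


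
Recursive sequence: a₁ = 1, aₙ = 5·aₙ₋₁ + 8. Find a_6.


Computing step by step:
a_1 = 1
a_2 = 13
a_3 = 73
a_4 = 373
a_5 = 1873
a_6 = 9373


a_6 = 9373


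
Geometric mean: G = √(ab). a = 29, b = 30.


GM = √(29×30) = √870 = 29.4958

GM = 29.4958


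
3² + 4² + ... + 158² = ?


Σₖ₌3^158 k² = Σₖ₌₁^158 k² − Σₖ₌₁^2 k²
= 158·159·317/6 − 2·3·5/6
= 1327279 − 5 = 1327274

Σk² = 1327274


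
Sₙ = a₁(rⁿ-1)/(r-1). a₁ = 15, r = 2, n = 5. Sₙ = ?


Sₙ = 15×(2^5 - 1)/(2 - 1)
= 15×(32 - 1)/1
= 15×31/1
= 465

S_5 = 465


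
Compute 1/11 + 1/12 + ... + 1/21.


Σₖ₌11^21 1/k = 1/11 + 1/12 + 1/13 + ... + 1/21
= 166770367/232792560
≈ 0.7164

Sum = 166770367/232792560 ≈ 0.7164


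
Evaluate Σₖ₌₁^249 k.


n(n+1)/2 = 249×250/2 = 62250/2 = 31125

Σk = 31125


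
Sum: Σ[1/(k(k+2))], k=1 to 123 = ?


1/(k(k+2)) = (1/2)·(1/k - 1/(k+2)) (partial fractions)
Telescoping: Σ = (1/2)·(1 + 1/2 - 1/124 - 1/125) = 23001/31000

Sum = 23001/31000


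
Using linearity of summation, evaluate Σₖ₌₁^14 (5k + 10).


Σ(5k+10) = 5·Σk + 10·n
= 5·105 + 10·14
= 525 + 140 = 665

Σ = 665


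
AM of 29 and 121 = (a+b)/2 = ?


AM = (29 + 121)/2 = 150/2 = 75

AM = 75


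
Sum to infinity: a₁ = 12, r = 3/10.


S∞ = a₁/(1-r) = 12/(1 - 3/10)
= 12/(7/10)
= 120/7

S∞ = 120/7


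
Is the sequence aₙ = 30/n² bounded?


a₁ = 30, a₂ = 30/4, a₃ = 30/9, ...
0 < aₙ ≤ 30 for all n ≥ 1
The sequence IS bounded

Bounded (0 < aₙ ≤ 30)


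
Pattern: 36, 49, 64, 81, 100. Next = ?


Pattern: perfect squares: n²
Terms: 36, 49, 64, 81, 100
Next term = 121

Next term = 121


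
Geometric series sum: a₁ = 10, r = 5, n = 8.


Sₙ = 10×(5^8 - 1)/(5 - 1)
= 10×(390625 - 1)/4
= 10×390624/4
= 976560

S_8 = 976560


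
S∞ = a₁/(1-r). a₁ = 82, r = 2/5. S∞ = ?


S∞ = a₁/(1-r) = 82/(1 - 2/5)
= 82/(3/5)
= 410/3

S∞ = 410/3


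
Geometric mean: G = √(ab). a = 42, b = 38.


GM = √(42×38) = √1596 = 39.95

GM = 39.95


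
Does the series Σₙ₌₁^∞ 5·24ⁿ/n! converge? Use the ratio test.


aₙ = 5·24^n/n!
a_{n+1}/aₙ = 24^(n+1)/(n+1)! × n!/24^n  (constant 5 cancels)
= 24/(n+1)
L = lim(n→∞) 24/(n+1) = 0
L < 1 → series CONVERGES

Converges (ratio test: L = 0 < 1)


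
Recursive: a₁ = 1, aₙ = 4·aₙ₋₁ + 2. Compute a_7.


Computing step by step:
a_1 = 1
a_2 = 6
a_3 = 26
a_4 = 106
a_5 = 426
a_6 = 1706
a_7 = 6826


a_7 = 6826


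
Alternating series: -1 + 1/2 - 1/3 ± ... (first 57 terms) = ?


S = -1 + 1/2 - 1/3 + 1/4 - 1/5 + 1/6 - 1/7 + 1/8 ± ...
= -0.7018
(Full series converges to -ln(2) ≈ -0.6931)

S_57 = -0.7018


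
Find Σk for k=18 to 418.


Σₖ₌18^418 k = Σₖ₌₁^418 k − Σₖ₌₁^17 k
= 418·419/2 − 17·18/2
= 87571 − 153 = 87418

Σk = 87418


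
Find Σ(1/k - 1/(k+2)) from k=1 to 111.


Telescoping with gap 2: two head and two tail terms survive.
= (1 + 1/2) - (1/112 + 1/113)
= 3/2 - 1/112 - 1/113 = 18759/12656

Sum = 18759/12656


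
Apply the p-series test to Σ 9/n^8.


p-series test: Σ c/n^p converges if p > 1, diverges if p ≤ 1 (constant c > 0 doesn't affect convergence).
p = 8
8 > 1 → CONVERGES

Converges (p = 8 > 1)


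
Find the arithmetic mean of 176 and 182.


AM = (176 + 182)/2 = 358/2 = 179

AM = 179


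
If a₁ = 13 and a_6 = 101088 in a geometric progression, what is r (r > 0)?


r^(n-1) = aₙ/a₁
r^5 = 101088/13 = 7776
r = 7776^(1/5)
= 6

r = 6


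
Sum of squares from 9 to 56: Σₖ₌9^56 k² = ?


Σₖ₌9^56 k² = Σₖ₌₁^56 k² − Σₖ₌₁^8 k²
= 56·57·113/6 − 8·9·17/6
= 60116 − 204 = 59912

Σk² = 59912


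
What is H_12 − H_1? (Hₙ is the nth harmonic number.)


Σₖ₌2^12 1/k = 1/2 + 1/3 + 1/4 + ... + 1/12
= 58301/27720
≈ 2.1032

Sum = 58301/27720 ≈ 2.1032


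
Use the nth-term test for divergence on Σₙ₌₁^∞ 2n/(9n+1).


lim(n→∞) 2n/(9n+1) = 2/9 = 2/9  (divide numerator and denominator by n)
lim aₙ = 2/9 ≠ 0 → series DIVERGES

Diverges (lim aₙ = 2/9 ≠ 0)


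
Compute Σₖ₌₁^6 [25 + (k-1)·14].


aₙ = 25 + (6-1)×14 = 95
Sₙ = n(a₁+aₙ)/2 = 6×(25+95)/2
= 6×120/2 = 360

S_6 = 360


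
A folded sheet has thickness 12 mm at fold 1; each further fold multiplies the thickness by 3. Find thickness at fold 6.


aₙ = a₁·r^(n-1)
= 12×3^5
= 12×243
= 2916

a_6 = 2916


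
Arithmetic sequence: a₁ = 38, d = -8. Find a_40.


aₙ = a₁ + (n-1)d
= 38 + (40-1)×-8
= 38 - 312
= -274

a_40 = -274


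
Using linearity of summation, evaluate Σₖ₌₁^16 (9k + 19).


Σ(9k+19) = 9·Σk + 19·n
= 9·136 + 19·16
= 1224 + 304 = 1528

Σ = 1528


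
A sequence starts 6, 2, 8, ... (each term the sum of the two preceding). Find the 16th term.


Computing iteratively: 6, 2, 8, 10, 18, 28, 46, 74, 120, 194, 314, 508, ...
a_16 = 3482

a_16 = 3482


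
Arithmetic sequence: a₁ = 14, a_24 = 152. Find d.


d = (aₙ - a₁)/(n-1)
= (152 - 14)/(24-1)
= 138/23 = 6

d = 6


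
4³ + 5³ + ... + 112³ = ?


Σₖ₌4^112 k³ = [112·113/2]² − [3·4/2]²
= 40043584 − 36 = 40043548

Σk³ = 40043548


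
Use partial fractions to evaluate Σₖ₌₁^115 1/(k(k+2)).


1/(k(k+2)) = (1/2)·(1/k - 1/(k+2)) (partial fractions)
Telescoping: Σ = (1/2)·(1 + 1/2 - 1/116 - 1/117) = 20125/27144

Sum = 20125/27144


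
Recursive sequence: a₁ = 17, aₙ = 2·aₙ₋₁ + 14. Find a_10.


Computing step by step:
a_1 = 17
a_2 = 48
a_3 = 110
a_4 = 234
a_5 = 482
a_6 = 978
a_7 = 1970
a_8 = 3954
a_9 = 7922
a_10 = 15858


a_10 = 15858


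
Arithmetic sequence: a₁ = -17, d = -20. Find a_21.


aₙ = a₁ + (n-1)d
= -17 + (21-1)×-20
= -17 - 400
= -417

a_21 = -417


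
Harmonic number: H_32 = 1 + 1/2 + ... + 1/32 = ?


H_32 = 1/1 + 1/2 + 1/3 + ... + 1/32
= 586061125622639/144403552893600
≈ 4.0585

H_32 = 586061125622639/144403552893600 ≈ 4.0585


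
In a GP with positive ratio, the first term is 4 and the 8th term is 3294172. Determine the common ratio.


r^(n-1) = aₙ/a₁
r^7 = 3294172/4 = 823543
r = 823543^(1/7)
= 7

r = 7


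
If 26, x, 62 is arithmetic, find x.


AM = (26 + 62)/2 = 88/2 = 44

AM = 44


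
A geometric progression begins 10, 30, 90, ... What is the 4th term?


aₙ = a₁·r^(n-1)
= 10×3^3
= 10×27
= 270

a_4 = 270


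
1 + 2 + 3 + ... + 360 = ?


n(n+1)/2 = 360×361/2 = 129960/2 = 64980

Σk = 64980


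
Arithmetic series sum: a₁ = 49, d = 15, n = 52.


aₙ = 49 + (52-1)×15 = 814
Sₙ = n(a₁+aₙ)/2 = 52×(49+814)/2
= 52×863/2 = 22438

S_52 = 22438


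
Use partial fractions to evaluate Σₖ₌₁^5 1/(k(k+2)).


1/(k(k+2)) = (1/2)·(1/k - 1/(k+2)) (partial fractions)
Telescoping: Σ = (1/2)·(1 + 1/2 - 1/6 - 1/7) = 25/42

Sum = 25/42


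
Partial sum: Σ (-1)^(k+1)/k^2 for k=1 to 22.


S = 1 - 1/4 + 1/9 - 1/16 + 1/25 - 1/36 + 1/49 - 1/64 ± ...
= 0.8215
(Full series converges to +π²/12 ≈ +0.8225)

S_22 = 0.8215


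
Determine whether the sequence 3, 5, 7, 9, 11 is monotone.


Differences: 2, 2, 2, 2
All differences > 0 → strictly INCREASING

Monotonically increasing


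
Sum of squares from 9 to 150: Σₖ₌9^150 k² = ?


Σₖ₌9^150 k² = Σₖ₌₁^150 k² − Σₖ₌₁^8 k²
= 150·151·301/6 − 8·9·17/6
= 1136275 − 204 = 1136071

Σk² = 1136071


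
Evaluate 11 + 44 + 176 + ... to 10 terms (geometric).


Sₙ = 11×(4^10 - 1)/(4 - 1)
= 11×(1048576 - 1)/3
= 11×1048575/3
= 3844775

S_10 = 3844775


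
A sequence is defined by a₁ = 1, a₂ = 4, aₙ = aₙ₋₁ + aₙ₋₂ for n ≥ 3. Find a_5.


Computing iteratively: 1, 4, 5, 9, 14
a_5 = 14

a_5 = 14


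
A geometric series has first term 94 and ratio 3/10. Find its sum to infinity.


S∞ = a₁/(1-r) = 94/(1 - 3/10)
= 94/(7/10)
= 940/7

S∞ = 940/7


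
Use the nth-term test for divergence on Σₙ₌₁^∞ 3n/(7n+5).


lim(n→∞) 3n/(7n+5) = 3/7 = 3/7  (divide numerator and denominator by n)
lim aₙ = 3/7 ≠ 0 → series DIVERGES

Diverges (lim aₙ = 3/7 ≠ 0)


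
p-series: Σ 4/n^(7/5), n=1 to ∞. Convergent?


p-series test: Σ c/n^p converges if p > 1, diverges if p ≤ 1 (constant c > 0 doesn't affect convergence).
p = 7/5
7/5 > 1 → CONVERGES

Converges (p = 7/5 > 1)


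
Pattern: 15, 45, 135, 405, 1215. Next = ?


Pattern: geometric (r=3)
Terms: 15, 45, 135, 405, 1215
Next term = 3645

Next term = 3645


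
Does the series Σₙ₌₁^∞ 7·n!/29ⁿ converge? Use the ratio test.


aₙ = 7·n!/29^n
a_{n+1}/aₙ = (n+1)!/29^(n+1) × 29^n/n!  (constant 7 cancels)
= (n+1)/29
L = lim(n→∞) (n+1)/29 = ∞
L > 1 → series DIVERGES

Diverges (ratio test: L = ∞ > 1)


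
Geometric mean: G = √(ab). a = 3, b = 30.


GM = √(3×30) = √90 = 9.4868

GM = 9.4868


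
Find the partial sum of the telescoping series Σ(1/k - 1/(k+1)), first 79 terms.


Telescoping: adjacent terms cancel.
= 1/1 - 1/80
= 1 - 1/80 = 79/80

Sum = 79/80


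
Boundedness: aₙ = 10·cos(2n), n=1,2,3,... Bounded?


For all n, -1 ≤ cos(2n) ≤ 1, so -10 ≤ 10·cos(2n) ≤ 10
Lower bound: -10, Upper bound: 10
The sequence IS bounded

Bounded (-10 ≤ aₙ ≤ 10)


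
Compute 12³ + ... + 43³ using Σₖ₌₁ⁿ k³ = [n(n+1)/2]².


Σₖ₌12^43 k³ = [43·44/2]² − [11·12/2]²
= 894916 − 4356 = 890560

Σk³ = 890560


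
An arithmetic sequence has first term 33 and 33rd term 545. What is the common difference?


d = (aₙ - a₁)/(n-1)
= (545 - 33)/(33-1)
= 512/32 = 16

d = 16


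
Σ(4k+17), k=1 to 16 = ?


Σ(4k+17) = 4·Σk + 17·n
= 4·136 + 17·16
= 544 + 272 = 816

Σ = 816


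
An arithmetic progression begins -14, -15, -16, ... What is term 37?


aₙ = a₁ + (n-1)d
= -14 + (37-1)×-1
= -14 - 36
= -50

a_37 = -50


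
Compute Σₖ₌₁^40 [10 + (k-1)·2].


aₙ = 10 + (40-1)×2 = 88
Sₙ = n(a₁+aₙ)/2 = 40×(10+88)/2
= 40×98/2 = 1960

S_40 = 1960


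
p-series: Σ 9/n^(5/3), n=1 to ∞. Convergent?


p-series test: Σ c/n^p converges if p > 1, diverges if p ≤ 1 (constant c > 0 doesn't affect convergence).
p = 5/3
5/3 > 1 → CONVERGES

Converges (p = 5/3 > 1)


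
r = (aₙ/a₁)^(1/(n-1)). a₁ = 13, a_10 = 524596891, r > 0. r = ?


r^(n-1) = aₙ/a₁
r^9 = 524596891/13 = 40353607
r = 40353607^(1/9)
= 7

r = 7


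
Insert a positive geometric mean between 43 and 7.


GM = √(43×7) = √301 = 17.3494

GM = 17.3494


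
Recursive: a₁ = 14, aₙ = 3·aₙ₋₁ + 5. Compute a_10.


Computing step by step:
a_1 = 14
a_2 = 47
a_3 = 146
a_4 = 443
a_5 = 1334
a_6 = 4007
a_7 = 12026
a_8 = 36083
a_9 = 108254
a_10 = 324767


a_10 = 324767


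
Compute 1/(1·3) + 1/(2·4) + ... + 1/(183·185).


1/(k(k+2)) = (1/2)·(1/k - 1/(k+2)) (partial fractions)
Telescoping: Σ = (1/2)·(1 + 1/2 - 1/184 - 1/185) = 50691/68080

Sum = 50691/68080


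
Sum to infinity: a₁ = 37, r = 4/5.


S∞ = a₁/(1-r) = 37/(1 - 4/5)
= 37/(1/5)
= 185

S∞ = 185


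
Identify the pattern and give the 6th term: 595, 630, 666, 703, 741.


Pattern: triangular numbers: n(n+1)/2
Terms: 595, 630, 666, 703, 741
Next term = 780

Next term = 780


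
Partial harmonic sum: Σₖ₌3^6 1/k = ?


Σₖ₌3^6 1/k = 1/3 + 1/4 + 1/5 + 1/6
= 19/20
≈ 0.95

Sum = 19/20 ≈ 0.95


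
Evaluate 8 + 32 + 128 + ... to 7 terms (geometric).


Sₙ = 8×(4^7 - 1)/(4 - 1)
= 8×(16384 - 1)/3
= 8×16383/3
= 43688

S_7 = 43688


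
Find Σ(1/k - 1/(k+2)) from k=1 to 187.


Telescoping with gap 2: two head and two tail terms survive.
= (1 + 1/2) - (1/188 + 1/189)
= 3/2 - 1/188 - 1/189 = 52921/35532

Sum = 52921/35532


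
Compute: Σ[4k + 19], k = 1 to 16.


Σ(4k+19) = 4·Σk + 19·n
= 4·136 + 19·16
= 544 + 304 = 848

Σ = 848


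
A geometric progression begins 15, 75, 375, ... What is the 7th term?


aₙ = a₁·r^(n-1)
= 15×5^6
= 15×15625
= 234375

a_7 = 234375


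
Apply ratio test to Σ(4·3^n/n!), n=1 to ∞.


aₙ = 4·3^n/n!
a_{n+1}/aₙ = 3^(n+1)/(n+1)! × n!/3^n  (constant 4 cancels)
= 3/(n+1)
L = lim(n→∞) 3/(n+1) = 0
L < 1 → series CONVERGES

Converges (ratio test: L = 0 < 1)


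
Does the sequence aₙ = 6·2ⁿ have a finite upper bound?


aₙ = 6·2ⁿ → as n→∞, aₙ→∞ (since base 2 > 1)
No finite upper bound exists
The sequence is UNBOUNDED

Unbounded (aₙ → ∞ as n → ∞)


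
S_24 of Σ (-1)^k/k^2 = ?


S = -1 + 1/4 - 1/9 + 1/16 - 1/25 + 1/36 - 1/49 + 1/64 ± ...
= -0.8216
(Full series converges to -π²/12 ≈ -0.8225)

S_24 = -0.8216


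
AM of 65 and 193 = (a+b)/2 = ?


AM = (65 + 193)/2 = 258/2 = 129

AM = 129


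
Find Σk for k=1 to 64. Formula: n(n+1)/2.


n(n+1)/2 = 64×65/2 = 4160/2 = 2080

Σk = 2080


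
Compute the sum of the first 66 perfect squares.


n = 66
n(n+1)(2n+1)/6 = 66×67×133/6
= 588126/6 = 98021

Σk² = 98021


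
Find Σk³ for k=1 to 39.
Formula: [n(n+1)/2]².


n(n+1)/2 = 39×40/2 = 780
Σk³ = 780² = 608400

Σk³ = 608400


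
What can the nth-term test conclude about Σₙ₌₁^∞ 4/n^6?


lim(n→∞) 4/n^6 = 0
lim aₙ = 0 → nth-term test is INCONCLUSIVE
(Need other tests; this is actually a convergent p-series with p=6 > 1)

Inconclusive (lim aₙ = 0; need another test)


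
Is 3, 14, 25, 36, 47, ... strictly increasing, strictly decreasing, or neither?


Differences: 11, 11, 11, 11
All differences > 0 → strictly INCREASING

Monotonically increasing


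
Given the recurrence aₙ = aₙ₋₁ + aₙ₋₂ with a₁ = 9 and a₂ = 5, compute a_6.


Computing iteratively: 9, 5, 14, 19, 33, 52
a_6 = 52

a_6 = 52


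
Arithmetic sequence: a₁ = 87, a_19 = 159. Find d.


d = (aₙ - a₁)/(n-1)
= (159 - 87)/(19-1)
= 72/18 = 4

d = 4


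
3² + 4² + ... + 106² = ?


Σₖ₌3^106 k² = Σₖ₌₁^106 k² − Σₖ₌₁^2 k²
= 106·107·213/6 − 2·3·5/6
= 402641 − 5 = 402636

Σk² = 402636


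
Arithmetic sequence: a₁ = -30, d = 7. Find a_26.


aₙ = a₁ + (n-1)d
= -30 + (26-1)×7
= -30 + 175
= 145

a_26 = 145


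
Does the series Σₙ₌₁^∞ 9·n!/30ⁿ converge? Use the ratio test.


aₙ = 9·n!/30^n
a_{n+1}/aₙ = (n+1)!/30^(n+1) × 30^n/n!  (constant 9 cancels)
= (n+1)/30
L = lim(n→∞) (n+1)/30 = ∞
L > 1 → series DIVERGES

Diverges (ratio test: L = ∞ > 1)


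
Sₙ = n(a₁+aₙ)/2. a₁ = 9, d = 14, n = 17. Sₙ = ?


aₙ = 9 + (17-1)×14 = 233
Sₙ = n(a₁+aₙ)/2 = 17×(9+233)/2
= 17×242/2 = 2057

S_17 = 2057


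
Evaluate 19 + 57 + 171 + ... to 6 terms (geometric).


Sₙ = 19×(3^6 - 1)/(3 - 1)
= 19×(729 - 1)/2
= 19×728/2
= 6916

S_6 = 6916


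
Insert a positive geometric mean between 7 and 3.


GM = √(7×3) = √21 = 4.5826

GM = 4.5826


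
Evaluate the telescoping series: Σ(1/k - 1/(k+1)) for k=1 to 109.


Telescoping: adjacent terms cancel.
= 1/1 - 1/110
= 1 - 1/110 = 109/110

Sum = 109/110


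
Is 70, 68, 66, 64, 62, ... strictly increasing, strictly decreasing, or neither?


Differences: -2, -2, -2, -2
All differences < 0 → strictly DECREASING

Monotonically decreasing


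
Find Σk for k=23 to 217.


Σₖ₌23^217 k = Σₖ₌₁^217 k − Σₖ₌₁^22 k
= 217·218/2 − 22·23/2
= 23653 − 253 = 23400

Σk = 23400


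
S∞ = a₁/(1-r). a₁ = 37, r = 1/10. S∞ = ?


S∞ = a₁/(1-r) = 37/(1 - 1/10)
= 37/(9/10)
= 370/9

S∞ = 370/9


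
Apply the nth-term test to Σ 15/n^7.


lim(n→∞) 15/n^7 = 0
lim aₙ = 0 → nth-term test is INCONCLUSIVE
(Need other tests; this is actually a convergent p-series with p=7 > 1)

Inconclusive (lim aₙ = 0; need another test)


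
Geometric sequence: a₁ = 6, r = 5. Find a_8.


aₙ = a₁·r^(n-1)
= 6×5^7
= 6×78125
= 468750

a_8 = 468750


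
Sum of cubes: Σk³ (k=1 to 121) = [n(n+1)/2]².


n(n+1)/2 = 121×122/2 = 7381
Σk³ = 7381² = 54479161

Σk³ = 54479161


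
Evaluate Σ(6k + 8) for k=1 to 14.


Σ(6k+8) = 6·Σk + 8·n
= 6·105 + 8·14
= 630 + 112 = 742

Σ = 742


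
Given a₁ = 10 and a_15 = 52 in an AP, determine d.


d = (aₙ - a₁)/(n-1)
= (52 - 10)/(15-1)
= 42/14 = 3

d = 3


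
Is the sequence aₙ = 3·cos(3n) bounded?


For all n, -1 ≤ cos(3n) ≤ 1, so -3 ≤ 3·cos(3n) ≤ 3
Lower bound: -3, Upper bound: 3
The sequence IS bounded

Bounded (-3 ≤ aₙ ≤ 3)


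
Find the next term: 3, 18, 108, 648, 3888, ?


Pattern: geometric (r=6)
Terms: 3, 18, 108, 648, 3888
Next term = 23328

Next term = 23328


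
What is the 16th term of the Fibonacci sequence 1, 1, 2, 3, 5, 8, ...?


Fibonacci sequence: 1, 1, 2, 3, 5, 8, 13, 21, 34, 55, 89, ...
F(16) = 987

F(16) = 987


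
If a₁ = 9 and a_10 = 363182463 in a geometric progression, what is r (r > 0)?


r^(n-1) = aₙ/a₁
r^9 = 363182463/9 = 40353607
r = 40353607^(1/9)
= 7

r = 7


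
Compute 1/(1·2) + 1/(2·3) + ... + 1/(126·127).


1/(k(k+1)) = 1/k - 1/(k+1) (partial fractions)
Telescoping: Σ = 1 - 1/127 = 126/127

Sum = 126/127


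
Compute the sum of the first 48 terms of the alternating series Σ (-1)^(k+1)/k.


S = 1 - 1/2 + 1/3 - 1/4 + 1/5 - 1/6 + 1/7 - 1/8 ± ...
= 0.6828
(Full series converges to +ln(2) ≈ +0.6931)

S_48 = 0.6828
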